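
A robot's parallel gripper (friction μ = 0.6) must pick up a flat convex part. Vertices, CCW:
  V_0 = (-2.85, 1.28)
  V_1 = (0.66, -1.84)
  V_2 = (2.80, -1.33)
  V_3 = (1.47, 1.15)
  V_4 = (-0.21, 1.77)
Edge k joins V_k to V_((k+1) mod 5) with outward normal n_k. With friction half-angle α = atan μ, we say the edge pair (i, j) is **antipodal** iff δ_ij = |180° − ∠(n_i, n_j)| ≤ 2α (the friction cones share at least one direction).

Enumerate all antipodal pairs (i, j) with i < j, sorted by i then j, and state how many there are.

count = 5; pairs: (0,2), (0,3), (0,4), (1,3), (1,4)

α = atan 0.6 = 30.96°;  2α = 61.93°
n_0 = (-0.6644, -0.7474)
n_1 = (+0.2318, -0.9728)
n_2 = (+0.8813, +0.4726)
n_3 = (+0.3462, +0.9382)
n_4 = (-0.1825, +0.9832)
  (0,1): δ = 124.96°  ·
  (0,2): δ = 20.16°  ✓
  (0,3): δ = 21.38°  ✓
  (0,4): δ = 52.15°  ✓
  (1,2): δ = 75.20°  ·
  (1,3): δ = 33.66°  ✓
  (1,4): δ = 2.89°  ✓
  (2,3): δ = 138.46°  ·
  (2,4): δ = 107.69°  ·
  (3,4): δ = 149.23°  ·
antipodal pairs: 5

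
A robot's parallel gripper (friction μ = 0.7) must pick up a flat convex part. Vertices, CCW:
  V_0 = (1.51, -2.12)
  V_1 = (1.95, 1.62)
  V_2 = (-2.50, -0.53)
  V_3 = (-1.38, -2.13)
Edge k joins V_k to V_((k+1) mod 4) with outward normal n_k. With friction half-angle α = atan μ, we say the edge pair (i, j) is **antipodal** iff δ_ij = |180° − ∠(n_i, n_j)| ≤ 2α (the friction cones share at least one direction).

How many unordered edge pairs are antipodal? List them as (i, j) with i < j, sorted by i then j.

count = 3; pairs: (0,1), (0,2), (1,3)

α = atan 0.7 = 34.99°;  2α = 69.98°
n_0 = (+0.9932, -0.1168)
n_1 = (-0.4350, +0.9004)
n_2 = (-0.8192, -0.5735)
n_3 = (+0.0035, -1.0000)
  (0,1): δ = 57.50°  ✓
  (0,2): δ = 41.70°  ✓
  (0,3): δ = 96.91°  ·
  (1,2): δ = 80.80°  ·
  (1,3): δ = 25.59°  ✓
  (2,3): δ = 124.79°  ·
antipodal pairs: 3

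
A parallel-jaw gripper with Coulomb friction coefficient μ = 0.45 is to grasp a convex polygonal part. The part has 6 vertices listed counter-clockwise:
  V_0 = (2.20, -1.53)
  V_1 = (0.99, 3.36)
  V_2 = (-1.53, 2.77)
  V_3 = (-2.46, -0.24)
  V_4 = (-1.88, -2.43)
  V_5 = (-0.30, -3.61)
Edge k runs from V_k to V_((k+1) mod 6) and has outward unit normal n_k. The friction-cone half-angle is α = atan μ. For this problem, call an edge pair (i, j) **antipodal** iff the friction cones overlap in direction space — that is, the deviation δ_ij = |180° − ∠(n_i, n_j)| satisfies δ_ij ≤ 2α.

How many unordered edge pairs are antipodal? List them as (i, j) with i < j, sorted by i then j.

count = 5; pairs: (0,2), (0,3), (0,4), (1,5), (2,5)

α = atan 0.45 = 24.23°;  2α = 48.46°
n_0 = (+0.9707, +0.2402)
n_1 = (-0.2280, +0.9737)
n_2 = (-0.9554, +0.2952)
n_3 = (-0.9667, -0.2560)
n_4 = (-0.5984, -0.8012)
n_5 = (+0.6396, -0.7687)
  (0,1): δ = 90.72°  ·
  (0,2): δ = 31.07°  ✓
  (0,3): δ = 0.94°  ✓
  (0,4): δ = 39.35°  ✓
  (0,5): δ = 115.86°  ·
  (1,2): δ = 120.35°  ·
  (1,3): δ = 88.34°  ·
  (1,4): δ = 49.93°  ·
  (1,5): δ = 26.58°  ✓
  (2,3): δ = 148.00°  ·
  (2,4): δ = 109.58°  ·
  (2,5): δ = 33.07°  ✓
  (3,4): δ = 141.59°  ·
  (3,5): δ = 65.07°  ·
  (4,5): δ = 103.49°  ·
antipodal pairs: 5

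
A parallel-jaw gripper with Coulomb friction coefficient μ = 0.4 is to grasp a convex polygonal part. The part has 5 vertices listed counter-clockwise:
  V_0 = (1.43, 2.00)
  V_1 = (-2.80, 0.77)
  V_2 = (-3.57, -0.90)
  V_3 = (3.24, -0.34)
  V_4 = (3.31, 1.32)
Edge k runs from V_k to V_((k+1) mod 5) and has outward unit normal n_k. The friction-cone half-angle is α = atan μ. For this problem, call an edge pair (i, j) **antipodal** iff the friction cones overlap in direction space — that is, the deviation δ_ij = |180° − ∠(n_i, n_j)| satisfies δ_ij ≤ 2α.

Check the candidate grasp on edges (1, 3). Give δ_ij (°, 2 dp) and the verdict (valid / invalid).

α = atan 0.4 = 21.80°;  2α = 43.60°
edge 1: e_1 = (-0.77, -1.67);  n_1 = (-0.9081, +0.4187)
edge 3: e_3 = (+0.07, +1.66);  n_3 = (+0.9991, -0.0421)
∠(n_1, n_3) = 157.66°
δ = |180° − 157.66°| = 22.34°
22.34° ≤ 2α = 43.60°  →  valid

δ = 22.34°, valid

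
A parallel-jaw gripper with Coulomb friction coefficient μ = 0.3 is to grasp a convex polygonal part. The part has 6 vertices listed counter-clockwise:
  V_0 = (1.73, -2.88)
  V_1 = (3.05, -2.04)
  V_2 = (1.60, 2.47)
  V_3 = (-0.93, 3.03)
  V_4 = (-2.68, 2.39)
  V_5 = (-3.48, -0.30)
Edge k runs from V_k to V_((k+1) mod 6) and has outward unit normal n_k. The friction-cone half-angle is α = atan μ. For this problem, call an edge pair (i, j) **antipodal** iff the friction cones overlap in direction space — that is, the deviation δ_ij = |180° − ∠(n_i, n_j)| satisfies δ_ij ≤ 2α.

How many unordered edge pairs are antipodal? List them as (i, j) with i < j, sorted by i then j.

count = 2; pairs: (0,3), (2,5)

α = atan 0.3 = 16.70°;  2α = 33.40°
n_0 = (+0.5369, -0.8437)
n_1 = (+0.9520, +0.3061)
n_2 = (+0.2161, +0.9764)
n_3 = (-0.3435, +0.9392)
n_4 = (-0.9585, +0.2851)
n_5 = (-0.4438, -0.8961)
  (0,1): δ = 104.65°  ·
  (0,2): δ = 44.95°  ·
  (0,3): δ = 12.38°  ✓
  (0,4): δ = 40.97°  ·
  (0,5): δ = 121.18°  ·
  (1,2): δ = 120.30°  ·
  (1,3): δ = 87.73°  ·
  (1,4): δ = 34.39°  ·
  (1,5): δ = 45.83°  ·
  (2,3): δ = 147.43°  ·
  (2,4): δ = 94.08°  ·
  (2,5): δ = 13.86°  ✓
  (3,4): δ = 126.65°  ·
  (3,5): δ = 46.43°  ·
  (4,5): δ = 99.78°  ·
antipodal pairs: 2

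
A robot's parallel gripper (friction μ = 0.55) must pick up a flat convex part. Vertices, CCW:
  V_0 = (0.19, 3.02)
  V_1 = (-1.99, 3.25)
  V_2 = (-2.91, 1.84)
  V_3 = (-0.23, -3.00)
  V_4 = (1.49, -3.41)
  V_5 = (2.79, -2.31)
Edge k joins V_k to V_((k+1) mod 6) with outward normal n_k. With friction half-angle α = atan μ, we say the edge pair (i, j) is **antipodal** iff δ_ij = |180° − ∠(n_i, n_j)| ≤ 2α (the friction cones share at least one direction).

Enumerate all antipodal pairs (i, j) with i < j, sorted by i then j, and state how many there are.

count = 6; pairs: (0,2), (0,3), (0,4), (1,4), (2,5), (3,5)

α = atan 0.55 = 28.81°;  2α = 57.62°
n_0 = (+0.1049, +0.9945)
n_1 = (-0.8375, +0.5464)
n_2 = (-0.8748, -0.4844)
n_3 = (-0.2319, -0.9727)
n_4 = (+0.6459, -0.7634)
n_5 = (+0.8988, +0.4384)
  (0,1): δ = 117.10°  ·
  (0,2): δ = 55.00°  ✓
  (0,3): δ = 7.38°  ✓
  (0,4): δ = 46.26°  ✓
  (0,5): δ = 122.03°  ·
  (1,2): δ = 117.90°  ·
  (1,3): δ = 70.28°  ·
  (1,4): δ = 16.64°  ✓
  (1,5): δ = 59.13°  ·
  (2,3): δ = 132.38°  ·
  (2,4): δ = 78.74°  ·
  (2,5): δ = 2.97°  ✓
  (3,4): δ = 126.36°  ·
  (3,5): δ = 50.59°  ✓
  (4,5): δ = 104.23°  ·
antipodal pairs: 6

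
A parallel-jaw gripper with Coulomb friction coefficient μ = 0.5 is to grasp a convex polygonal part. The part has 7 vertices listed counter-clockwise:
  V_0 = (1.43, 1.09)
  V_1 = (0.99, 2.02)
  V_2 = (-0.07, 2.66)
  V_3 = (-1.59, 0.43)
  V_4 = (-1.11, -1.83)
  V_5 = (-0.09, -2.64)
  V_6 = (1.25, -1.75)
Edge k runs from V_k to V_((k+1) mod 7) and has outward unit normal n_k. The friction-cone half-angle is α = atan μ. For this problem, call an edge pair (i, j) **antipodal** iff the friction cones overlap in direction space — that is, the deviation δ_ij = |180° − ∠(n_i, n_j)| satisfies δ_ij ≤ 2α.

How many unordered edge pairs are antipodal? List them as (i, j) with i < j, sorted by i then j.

α = atan 0.5 = 26.57°;  2α = 53.13°
n_0 = (+0.9039, +0.4277)
n_1 = (+0.5169, +0.8561)
n_2 = (-0.8263, +0.5632)
n_3 = (-0.9782, -0.2078)
n_4 = (-0.6219, -0.7831)
n_5 = (+0.5533, -0.8330)
n_6 = (+0.9980, -0.0633)
  (0,1): δ = 146.44°  ·
  (0,2): δ = 59.60°  ·
  (0,3): δ = 13.33°  ✓
  (0,4): δ = 26.23°  ✓
  (0,5): δ = 98.27°  ·
  (0,6): δ = 151.05°  ·
  (1,2): δ = 93.16°  ·
  (1,3): δ = 46.89°  ✓
  (1,4): δ = 7.33°  ✓
  (1,5): δ = 64.71°  ·
  (1,6): δ = 117.50°  ·
  (2,3): δ = 133.73°  ·
  (2,4): δ = 94.17°  ·
  (2,5): δ = 22.13°  ✓
  (2,6): δ = 30.65°  ✓
  (3,4): δ = 140.44°  ·
  (3,5): δ = 68.40°  ·
  (3,6): δ = 15.62°  ✓
  (4,5): δ = 107.96°  ·
  (4,6): δ = 55.17°  ·
  (5,6): δ = 127.22°  ·
antipodal pairs: 7

count = 7; pairs: (0,3), (0,4), (1,3), (1,4), (2,5), (2,6), (3,6)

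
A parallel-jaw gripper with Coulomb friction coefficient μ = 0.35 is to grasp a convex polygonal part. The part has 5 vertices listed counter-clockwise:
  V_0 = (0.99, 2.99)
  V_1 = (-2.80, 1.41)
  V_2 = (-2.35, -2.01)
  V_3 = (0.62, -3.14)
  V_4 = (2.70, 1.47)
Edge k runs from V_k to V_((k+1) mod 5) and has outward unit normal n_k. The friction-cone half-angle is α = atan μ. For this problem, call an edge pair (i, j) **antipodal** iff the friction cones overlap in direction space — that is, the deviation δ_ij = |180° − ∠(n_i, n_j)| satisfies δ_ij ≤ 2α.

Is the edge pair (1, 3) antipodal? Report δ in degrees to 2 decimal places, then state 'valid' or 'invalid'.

δ = 31.78°, valid

α = atan 0.35 = 19.29°;  2α = 38.58°
edge 1: e_1 = (+0.45, -3.42);  n_1 = (-0.9915, -0.1305)
edge 3: e_3 = (+2.08, +4.61);  n_3 = (+0.9115, -0.4113)
∠(n_1, n_3) = 148.22°
δ = |180° − 148.22°| = 31.78°
31.78° ≤ 2α = 38.58°  →  valid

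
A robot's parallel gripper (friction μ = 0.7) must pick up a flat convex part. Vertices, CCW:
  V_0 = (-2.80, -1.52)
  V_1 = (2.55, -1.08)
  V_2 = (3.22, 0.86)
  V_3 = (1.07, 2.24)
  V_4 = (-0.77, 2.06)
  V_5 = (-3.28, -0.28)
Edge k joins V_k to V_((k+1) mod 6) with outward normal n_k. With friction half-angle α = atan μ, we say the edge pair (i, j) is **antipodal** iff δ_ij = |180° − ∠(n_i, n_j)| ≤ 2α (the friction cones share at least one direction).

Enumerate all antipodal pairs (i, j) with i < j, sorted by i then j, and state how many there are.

count = 7; pairs: (0,2), (0,3), (0,4), (1,3), (1,4), (1,5), (2,5)

α = atan 0.7 = 34.99°;  2α = 69.98°
n_0 = (+0.0820, -0.9966)
n_1 = (+0.9452, -0.3264)
n_2 = (+0.5402, +0.8416)
n_3 = (-0.0974, +0.9952)
n_4 = (-0.6819, +0.7314)
n_5 = (-0.9326, -0.3610)
  (0,1): δ = 113.75°  ·
  (0,2): δ = 37.40°  ✓
  (0,3): δ = 0.89°  ✓
  (0,4): δ = 38.29°  ✓
  (0,5): δ = 106.46°  ·
  (1,2): δ = 103.64°  ·
  (1,3): δ = 65.36°  ✓
  (1,4): δ = 27.95°  ✓
  (1,5): δ = 40.21°  ✓
  (2,3): δ = 141.72°  ·
  (2,4): δ = 104.31°  ·
  (2,5): δ = 36.14°  ✓
  (3,4): δ = 142.59°  ·
  (3,5): δ = 74.43°  ·
  (4,5): δ = 111.83°  ·
antipodal pairs: 7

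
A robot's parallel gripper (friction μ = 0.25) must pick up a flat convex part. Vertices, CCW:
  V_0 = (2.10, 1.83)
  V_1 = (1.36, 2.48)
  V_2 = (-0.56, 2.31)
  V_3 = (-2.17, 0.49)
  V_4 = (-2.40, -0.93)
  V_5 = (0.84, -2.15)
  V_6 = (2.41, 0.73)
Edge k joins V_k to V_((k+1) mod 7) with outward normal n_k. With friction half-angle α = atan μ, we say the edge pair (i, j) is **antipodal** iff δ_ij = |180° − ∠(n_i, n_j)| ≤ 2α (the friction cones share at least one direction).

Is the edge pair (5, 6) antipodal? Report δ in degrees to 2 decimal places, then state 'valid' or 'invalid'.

δ = 135.66°, invalid

α = atan 0.25 = 14.04°;  2α = 28.07°
edge 5: e_5 = (+1.57, +2.88);  n_5 = (+0.8780, -0.4786)
edge 6: e_6 = (-0.31, +1.10);  n_6 = (+0.9625, +0.2713)
∠(n_5, n_6) = 44.34°
δ = |180° − 44.34°| = 135.66°
135.66° > 2α = 28.07°  →  invalid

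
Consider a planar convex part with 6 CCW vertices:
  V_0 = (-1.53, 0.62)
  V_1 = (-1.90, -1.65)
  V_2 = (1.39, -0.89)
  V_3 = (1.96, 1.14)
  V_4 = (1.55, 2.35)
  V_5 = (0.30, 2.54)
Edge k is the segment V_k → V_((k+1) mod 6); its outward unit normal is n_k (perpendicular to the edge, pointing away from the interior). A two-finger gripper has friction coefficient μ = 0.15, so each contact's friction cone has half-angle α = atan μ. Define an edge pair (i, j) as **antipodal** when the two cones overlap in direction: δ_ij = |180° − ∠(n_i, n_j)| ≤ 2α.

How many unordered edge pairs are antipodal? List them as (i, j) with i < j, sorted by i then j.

count = 1; pairs: (0,2)

α = atan 0.15 = 8.53°;  2α = 17.06°
n_0 = (-0.9870, +0.1609)
n_1 = (+0.2251, -0.9743)
n_2 = (+0.9628, -0.2703)
n_3 = (+0.9471, +0.3209)
n_4 = (+0.1503, +0.9886)
n_5 = (-0.7239, +0.6899)
  (0,1): δ = 67.74°  ·
  (0,2): δ = 6.43°  ✓
  (0,3): δ = 27.98°  ·
  (0,4): δ = 90.61°  ·
  (0,5): δ = 145.63°  ·
  (1,2): δ = 118.69°  ·
  (1,3): δ = 84.29°  ·
  (1,4): δ = 21.65°  ·
  (1,5): δ = 33.37°  ·
  (2,3): δ = 145.60°  ·
  (2,4): δ = 82.96°  ·
  (2,5): δ = 27.94°  ·
  (3,4): δ = 117.36°  ·
  (3,5): δ = 62.34°  ·
  (4,5): δ = 124.98°  ·
antipodal pairs: 1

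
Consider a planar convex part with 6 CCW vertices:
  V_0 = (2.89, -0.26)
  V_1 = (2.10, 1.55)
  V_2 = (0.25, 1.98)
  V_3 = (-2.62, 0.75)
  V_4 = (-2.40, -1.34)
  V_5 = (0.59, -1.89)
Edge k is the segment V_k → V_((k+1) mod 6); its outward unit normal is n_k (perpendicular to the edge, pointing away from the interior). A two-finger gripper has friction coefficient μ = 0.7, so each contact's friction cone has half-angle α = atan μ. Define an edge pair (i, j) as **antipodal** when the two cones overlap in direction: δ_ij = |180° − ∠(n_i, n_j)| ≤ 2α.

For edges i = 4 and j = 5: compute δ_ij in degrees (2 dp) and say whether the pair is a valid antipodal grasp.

α = atan 0.7 = 34.99°;  2α = 69.98°
edge 4: e_4 = (+2.99, -0.55);  n_4 = (-0.1809, -0.9835)
edge 5: e_5 = (+2.30, +1.63);  n_5 = (+0.5782, -0.8159)
∠(n_4, n_5) = 45.75°
δ = |180° − 45.75°| = 134.25°
134.25° > 2α = 69.98°  →  invalid

δ = 134.25°, invalid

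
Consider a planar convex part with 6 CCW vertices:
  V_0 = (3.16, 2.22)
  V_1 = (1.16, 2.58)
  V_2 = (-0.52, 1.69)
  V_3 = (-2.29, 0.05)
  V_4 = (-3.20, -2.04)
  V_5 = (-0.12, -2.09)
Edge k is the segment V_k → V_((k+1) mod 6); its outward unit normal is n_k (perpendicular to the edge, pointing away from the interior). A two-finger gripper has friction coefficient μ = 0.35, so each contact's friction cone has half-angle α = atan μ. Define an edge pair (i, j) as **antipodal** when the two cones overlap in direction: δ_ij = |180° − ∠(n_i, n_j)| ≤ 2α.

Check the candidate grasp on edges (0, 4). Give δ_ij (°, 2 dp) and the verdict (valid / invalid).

δ = 9.27°, valid

α = atan 0.35 = 19.29°;  2α = 38.58°
edge 0: e_0 = (-2.00, +0.36);  n_0 = (+0.1772, +0.9842)
edge 4: e_4 = (+3.08, -0.05);  n_4 = (-0.0162, -0.9999)
∠(n_0, n_4) = 170.73°
δ = |180° − 170.73°| = 9.27°
9.27° ≤ 2α = 38.58°  →  valid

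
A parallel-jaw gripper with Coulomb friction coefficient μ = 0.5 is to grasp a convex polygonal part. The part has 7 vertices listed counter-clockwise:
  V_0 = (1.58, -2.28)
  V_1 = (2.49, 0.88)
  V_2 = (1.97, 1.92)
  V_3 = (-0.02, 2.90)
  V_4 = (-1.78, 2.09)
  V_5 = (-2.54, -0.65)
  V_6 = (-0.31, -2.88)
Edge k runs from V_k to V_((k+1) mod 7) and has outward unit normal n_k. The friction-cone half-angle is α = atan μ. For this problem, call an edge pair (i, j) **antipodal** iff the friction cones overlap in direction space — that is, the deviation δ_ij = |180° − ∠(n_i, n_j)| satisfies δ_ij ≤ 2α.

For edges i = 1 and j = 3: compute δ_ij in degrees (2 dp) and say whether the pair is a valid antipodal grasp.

α = atan 0.5 = 26.57°;  2α = 53.13°
edge 1: e_1 = (-0.52, +1.04);  n_1 = (+0.8944, +0.4472)
edge 3: e_3 = (-1.76, -0.81);  n_3 = (-0.4181, +0.9084)
∠(n_1, n_3) = 88.15°
δ = |180° − 88.15°| = 91.85°
91.85° > 2α = 53.13°  →  invalid

δ = 91.85°, invalid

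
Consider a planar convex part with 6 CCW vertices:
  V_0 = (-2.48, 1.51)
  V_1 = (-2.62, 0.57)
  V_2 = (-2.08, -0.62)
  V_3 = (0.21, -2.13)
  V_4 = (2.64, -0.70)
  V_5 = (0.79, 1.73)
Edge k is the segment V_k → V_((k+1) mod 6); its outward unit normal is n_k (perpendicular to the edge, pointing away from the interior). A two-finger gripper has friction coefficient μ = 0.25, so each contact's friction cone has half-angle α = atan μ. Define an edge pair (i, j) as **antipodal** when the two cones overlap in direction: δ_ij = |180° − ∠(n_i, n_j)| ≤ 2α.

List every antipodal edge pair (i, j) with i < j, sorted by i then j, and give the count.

α = atan 0.25 = 14.04°;  2α = 28.07°
n_0 = (-0.9891, +0.1473)
n_1 = (-0.9106, -0.4132)
n_2 = (-0.5505, -0.8348)
n_3 = (+0.5072, -0.8618)
n_4 = (+0.7957, +0.6057)
n_5 = (-0.0671, +0.9977)
  (0,1): δ = 147.12°  ·
  (0,2): δ = 114.93°  ·
  (0,3): δ = 51.05°  ·
  (0,4): δ = 45.75°  ·
  (0,5): δ = 102.32°  ·
  (1,2): δ = 147.81°  ·
  (1,3): δ = 83.93°  ·
  (1,4): δ = 12.87°  ✓
  (1,5): δ = 69.44°  ·
  (2,3): δ = 116.12°  ·
  (2,4): δ = 19.32°  ✓
  (2,5): δ = 37.25°  ·
  (3,4): δ = 83.19°  ·
  (3,5): δ = 26.63°  ✓
  (4,5): δ = 123.43°  ·
antipodal pairs: 3

count = 3; pairs: (1,4), (2,4), (3,5)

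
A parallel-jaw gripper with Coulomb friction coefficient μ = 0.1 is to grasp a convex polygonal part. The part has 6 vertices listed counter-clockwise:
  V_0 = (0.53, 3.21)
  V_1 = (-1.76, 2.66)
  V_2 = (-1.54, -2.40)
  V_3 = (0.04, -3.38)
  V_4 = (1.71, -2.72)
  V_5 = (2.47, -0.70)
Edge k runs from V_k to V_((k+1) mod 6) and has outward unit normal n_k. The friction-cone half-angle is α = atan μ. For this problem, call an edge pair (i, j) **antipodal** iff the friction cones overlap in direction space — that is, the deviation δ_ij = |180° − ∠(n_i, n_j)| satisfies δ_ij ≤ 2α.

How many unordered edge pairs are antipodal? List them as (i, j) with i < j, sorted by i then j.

α = atan 0.1 = 5.71°;  2α = 11.42°
n_0 = (-0.2335, +0.9723)
n_1 = (-0.9991, -0.0434)
n_2 = (-0.5271, -0.8498)
n_3 = (+0.3675, -0.9300)
n_4 = (+0.9359, -0.3521)
n_5 = (+0.8958, +0.4445)
  (0,1): δ = 101.02°  ·
  (0,2): δ = 45.31°  ·
  (0,3): δ = 8.06°  ✓
  (0,4): δ = 55.88°  ·
  (0,5): δ = 102.88°  ·
  (1,2): δ = 124.30°  ·
  (1,3): δ = 70.93°  ·
  (1,4): δ = 23.11°  ·
  (1,5): δ = 23.90°  ·
  (2,3): δ = 126.63°  ·
  (2,4): δ = 78.81°  ·
  (2,5): δ = 31.80°  ·
  (3,4): δ = 132.18°  ·
  (3,5): δ = 85.18°  ·
  (4,5): δ = 132.99°  ·
antipodal pairs: 1

count = 1; pairs: (0,3)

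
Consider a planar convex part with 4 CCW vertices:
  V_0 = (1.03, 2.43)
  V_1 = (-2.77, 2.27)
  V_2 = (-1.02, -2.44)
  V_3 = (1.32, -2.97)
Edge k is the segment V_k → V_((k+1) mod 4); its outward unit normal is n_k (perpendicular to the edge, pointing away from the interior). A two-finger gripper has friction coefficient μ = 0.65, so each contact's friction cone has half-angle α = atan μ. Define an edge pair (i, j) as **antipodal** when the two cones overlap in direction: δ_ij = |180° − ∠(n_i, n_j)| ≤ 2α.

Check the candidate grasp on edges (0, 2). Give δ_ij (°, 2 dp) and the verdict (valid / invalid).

δ = 15.17°, valid

α = atan 0.65 = 33.02°;  2α = 66.05°
edge 0: e_0 = (-3.80, -0.16);  n_0 = (-0.0421, +0.9991)
edge 2: e_2 = (+2.34, -0.53);  n_2 = (-0.2209, -0.9753)
∠(n_0, n_2) = 164.83°
δ = |180° − 164.83°| = 15.17°
15.17° ≤ 2α = 66.05°  →  valid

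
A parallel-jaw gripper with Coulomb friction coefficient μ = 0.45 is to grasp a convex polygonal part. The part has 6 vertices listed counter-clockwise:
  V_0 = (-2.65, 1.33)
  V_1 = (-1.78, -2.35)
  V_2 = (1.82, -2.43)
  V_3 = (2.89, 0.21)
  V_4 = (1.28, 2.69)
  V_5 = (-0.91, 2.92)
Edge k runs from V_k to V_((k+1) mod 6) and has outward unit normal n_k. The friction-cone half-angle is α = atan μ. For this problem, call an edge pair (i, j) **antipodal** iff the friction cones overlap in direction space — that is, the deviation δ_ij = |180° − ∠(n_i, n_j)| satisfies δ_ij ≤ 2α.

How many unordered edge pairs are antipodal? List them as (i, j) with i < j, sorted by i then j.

α = atan 0.45 = 24.23°;  2α = 48.46°
n_0 = (-0.9732, -0.2301)
n_1 = (-0.0222, -0.9998)
n_2 = (+0.9268, -0.3756)
n_3 = (+0.8388, +0.5445)
n_4 = (+0.1044, +0.9945)
n_5 = (-0.6746, +0.7382)
  (0,1): δ = 104.57°  ·
  (0,2): δ = 35.36°  ✓
  (0,3): δ = 19.69°  ✓
  (0,4): δ = 70.70°  ·
  (0,5): δ = 119.12°  ·
  (1,2): δ = 110.79°  ·
  (1,3): δ = 55.74°  ·
  (1,4): δ = 4.72°  ✓
  (1,5): δ = 43.69°  ✓
  (2,3): δ = 124.95°  ·
  (2,4): δ = 73.93°  ·
  (2,5): δ = 25.52°  ✓
  (3,4): δ = 128.99°  ·
  (3,5): δ = 80.57°  ·
  (4,5): δ = 131.58°  ·
antipodal pairs: 5

count = 5; pairs: (0,2), (0,3), (1,4), (1,5), (2,5)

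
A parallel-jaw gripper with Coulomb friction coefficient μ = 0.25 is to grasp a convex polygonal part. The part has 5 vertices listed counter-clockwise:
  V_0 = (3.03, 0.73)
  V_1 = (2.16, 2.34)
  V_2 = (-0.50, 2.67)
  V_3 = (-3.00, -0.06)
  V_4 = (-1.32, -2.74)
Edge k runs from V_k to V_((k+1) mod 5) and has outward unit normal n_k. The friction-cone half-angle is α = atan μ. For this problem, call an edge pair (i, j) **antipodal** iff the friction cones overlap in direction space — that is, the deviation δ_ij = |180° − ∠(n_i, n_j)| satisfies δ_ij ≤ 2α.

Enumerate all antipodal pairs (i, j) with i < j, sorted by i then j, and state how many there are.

α = atan 0.25 = 14.04°;  2α = 28.07°
n_0 = (+0.8798, +0.4754)
n_1 = (+0.1231, +0.9924)
n_2 = (-0.7375, +0.6754)
n_3 = (-0.8473, -0.5311)
n_4 = (+0.6236, -0.7817)
  (0,1): δ = 125.46°  ·
  (0,2): δ = 70.87°  ·
  (0,3): δ = 3.70°  ✓
  (0,4): δ = 100.19°  ·
  (1,2): δ = 125.41°  ·
  (1,3): δ = 50.85°  ·
  (1,4): δ = 45.65°  ·
  (2,3): δ = 105.44°  ·
  (2,4): δ = 8.94°  ✓
  (3,4): δ = 83.50°  ·
antipodal pairs: 2

count = 2; pairs: (0,3), (2,4)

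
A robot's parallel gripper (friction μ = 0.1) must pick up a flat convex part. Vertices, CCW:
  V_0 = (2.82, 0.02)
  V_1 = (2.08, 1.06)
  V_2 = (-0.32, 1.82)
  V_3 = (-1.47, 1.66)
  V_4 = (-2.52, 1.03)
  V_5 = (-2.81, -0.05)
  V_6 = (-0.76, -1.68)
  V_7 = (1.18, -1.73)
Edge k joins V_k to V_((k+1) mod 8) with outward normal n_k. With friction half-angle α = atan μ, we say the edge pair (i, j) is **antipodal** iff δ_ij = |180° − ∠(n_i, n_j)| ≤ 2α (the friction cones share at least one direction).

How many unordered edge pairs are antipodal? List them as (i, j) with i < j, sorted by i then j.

count = 1; pairs: (2,6)

α = atan 0.1 = 5.71°;  2α = 11.42°
n_0 = (+0.8148, +0.5798)
n_1 = (+0.3019, +0.9533)
n_2 = (-0.1378, +0.9905)
n_3 = (-0.5145, +0.8575)
n_4 = (-0.9658, +0.2593)
n_5 = (-0.6224, -0.7827)
n_6 = (-0.0258, -0.9997)
n_7 = (+0.7297, -0.6838)
  (0,1): δ = 143.00°  ·
  (0,2): δ = 117.51°  ·
  (0,3): δ = 94.47°  ·
  (0,4): δ = 50.46°  ·
  (0,5): δ = 16.08°  ·
  (0,6): δ = 53.09°  ·
  (0,7): δ = 101.43°  ·
  (1,2): δ = 154.51°  ·
  (1,3): δ = 131.46°  ·
  (1,4): δ = 87.46°  ·
  (1,5): δ = 20.92°  ·
  (1,6): δ = 16.09°  ·
  (1,7): δ = 64.43°  ·
  (2,3): δ = 156.96°  ·
  (2,4): δ = 112.95°  ·
  (2,5): δ = 46.41°  ·
  (2,6): δ = 9.40°  ✓
  (2,7): δ = 38.94°  ·
  (3,4): δ = 135.99°  ·
  (3,5): δ = 69.45°  ·
  (3,6): δ = 32.44°  ·
  (3,7): δ = 15.89°  ·
  (4,5): δ = 113.46°  ·
  (4,6): δ = 76.45°  ·
  (4,7): δ = 28.11°  ·
  (5,6): δ = 142.99°  ·
  (5,7): δ = 94.65°  ·
  (6,7): δ = 131.67°  ·
antipodal pairs: 1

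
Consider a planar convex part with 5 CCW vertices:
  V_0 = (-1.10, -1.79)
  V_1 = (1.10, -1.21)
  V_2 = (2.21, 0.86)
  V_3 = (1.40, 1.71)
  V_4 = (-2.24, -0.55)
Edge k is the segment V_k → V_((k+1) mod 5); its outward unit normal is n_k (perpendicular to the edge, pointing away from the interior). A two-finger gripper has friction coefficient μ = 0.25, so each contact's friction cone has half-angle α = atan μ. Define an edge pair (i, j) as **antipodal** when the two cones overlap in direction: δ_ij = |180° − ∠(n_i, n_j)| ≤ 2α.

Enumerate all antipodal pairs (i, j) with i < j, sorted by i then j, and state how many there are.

count = 2; pairs: (0,3), (2,4)

α = atan 0.25 = 14.04°;  2α = 28.07°
n_0 = (+0.2549, -0.9670)
n_1 = (+0.8813, -0.4726)
n_2 = (+0.7239, +0.6899)
n_3 = (-0.5275, +0.8496)
n_4 = (-0.7362, -0.6768)
  (0,1): δ = 132.97°  ·
  (0,2): δ = 61.15°  ·
  (0,3): δ = 17.07°  ✓
  (0,4): δ = 117.82°  ·
  (1,2): δ = 108.18°  ·
  (1,3): δ = 29.96°  ·
  (1,4): δ = 70.80°  ·
  (2,3): δ = 101.78°  ·
  (2,4): δ = 1.03°  ✓
  (3,4): δ = 79.24°  ·
antipodal pairs: 2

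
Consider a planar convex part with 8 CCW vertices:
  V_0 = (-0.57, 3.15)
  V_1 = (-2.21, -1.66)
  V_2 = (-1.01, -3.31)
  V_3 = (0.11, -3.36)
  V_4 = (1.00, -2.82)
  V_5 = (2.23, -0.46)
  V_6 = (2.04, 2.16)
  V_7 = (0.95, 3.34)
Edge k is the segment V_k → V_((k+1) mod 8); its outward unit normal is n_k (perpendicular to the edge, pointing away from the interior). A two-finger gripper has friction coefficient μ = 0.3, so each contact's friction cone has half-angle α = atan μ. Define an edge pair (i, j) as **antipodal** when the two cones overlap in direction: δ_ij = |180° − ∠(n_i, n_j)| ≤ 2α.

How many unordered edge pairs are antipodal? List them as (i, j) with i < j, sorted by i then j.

count = 6; pairs: (0,4), (0,5), (1,5), (1,6), (2,7), (3,7)

α = atan 0.3 = 16.70°;  2α = 33.40°
n_0 = (-0.9465, +0.3227)
n_1 = (-0.8087, -0.5882)
n_2 = (-0.0446, -0.9990)
n_3 = (+0.5187, -0.8549)
n_4 = (+0.8868, -0.4622)
n_5 = (+0.9974, +0.0723)
n_6 = (+0.7346, +0.6785)
n_7 = (-0.1240, +0.9923)
  (0,1): δ = 125.15°  ·
  (0,2): δ = 73.73°  ·
  (0,3): δ = 39.93°  ·
  (0,4): δ = 8.70°  ✓
  (0,5): δ = 22.97°  ✓
  (0,6): δ = 61.56°  ·
  (0,7): δ = 115.95°  ·
  (1,2): δ = 128.58°  ·
  (1,3): δ = 94.78°  ·
  (1,4): δ = 63.56°  ·
  (1,5): δ = 31.88°  ✓
  (1,6): δ = 6.70°  ✓
  (1,7): δ = 61.10°  ·
  (2,3): δ = 146.20°  ·
  (2,4): δ = 114.97°  ·
  (2,5): δ = 83.30°  ·
  (2,6): δ = 44.71°  ·
  (2,7): δ = 9.68°  ✓
  (3,4): δ = 148.77°  ·
  (3,5): δ = 117.10°  ·
  (3,6): δ = 78.52°  ·
  (3,7): δ = 24.12°  ✓
  (4,5): δ = 148.32°  ·
  (4,6): δ = 109.74°  ·
  (4,7): δ = 55.35°  ·
  (5,6): δ = 141.42°  ·
  (5,7): δ = 87.02°  ·
  (6,7): δ = 125.60°  ·
antipodal pairs: 6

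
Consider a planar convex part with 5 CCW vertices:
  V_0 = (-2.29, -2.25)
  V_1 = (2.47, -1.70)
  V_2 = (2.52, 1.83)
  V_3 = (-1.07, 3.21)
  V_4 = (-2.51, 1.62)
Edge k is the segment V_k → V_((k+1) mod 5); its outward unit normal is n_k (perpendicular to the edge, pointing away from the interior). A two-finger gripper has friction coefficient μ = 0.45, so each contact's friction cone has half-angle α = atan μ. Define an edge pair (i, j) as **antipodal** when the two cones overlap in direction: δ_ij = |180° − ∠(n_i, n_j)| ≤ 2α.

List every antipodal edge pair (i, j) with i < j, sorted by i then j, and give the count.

count = 4; pairs: (0,2), (0,3), (1,3), (1,4)

α = atan 0.45 = 24.23°;  2α = 48.46°
n_0 = (+0.1148, -0.9934)
n_1 = (+0.9999, -0.0142)
n_2 = (+0.3588, +0.9334)
n_3 = (-0.7412, +0.6713)
n_4 = (-0.9984, -0.0568)
  (0,1): δ = 97.40°  ·
  (0,2): δ = 27.62°  ✓
  (0,3): δ = 41.24°  ✓
  (0,4): δ = 86.66°  ·
  (1,2): δ = 110.22°  ·
  (1,3): δ = 41.35°  ✓
  (1,4): δ = 4.07°  ✓
  (2,3): δ = 111.14°  ·
  (2,4): δ = 65.72°  ·
  (3,4): δ = 134.58°  ·
antipodal pairs: 4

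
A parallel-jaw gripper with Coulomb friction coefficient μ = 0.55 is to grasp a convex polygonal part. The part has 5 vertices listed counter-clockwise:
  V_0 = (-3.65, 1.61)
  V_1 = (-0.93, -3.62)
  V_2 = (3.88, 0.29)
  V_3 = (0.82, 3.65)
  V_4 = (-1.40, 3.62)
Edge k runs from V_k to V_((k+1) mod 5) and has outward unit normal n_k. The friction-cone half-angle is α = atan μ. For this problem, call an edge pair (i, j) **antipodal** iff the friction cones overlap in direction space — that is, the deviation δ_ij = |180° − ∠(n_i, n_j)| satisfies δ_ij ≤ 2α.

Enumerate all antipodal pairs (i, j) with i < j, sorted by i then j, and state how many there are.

count = 3; pairs: (0,2), (1,3), (1,4)

α = atan 0.55 = 28.81°;  2α = 57.62°
n_0 = (-0.8872, -0.4614)
n_1 = (+0.6308, -0.7760)
n_2 = (+0.7393, +0.6733)
n_3 = (-0.0135, +0.9999)
n_4 = (-0.6662, +0.7458)
  (0,1): δ = 78.37°  ·
  (0,2): δ = 14.85°  ✓
  (0,3): δ = 63.30°  ·
  (0,4): δ = 104.30°  ·
  (1,2): δ = 86.78°  ·
  (1,3): δ = 38.33°  ✓
  (1,4): δ = 2.67°  ✓
  (2,3): δ = 131.55°  ·
  (2,4): δ = 90.55°  ·
  (3,4): δ = 139.00°  ·
antipodal pairs: 3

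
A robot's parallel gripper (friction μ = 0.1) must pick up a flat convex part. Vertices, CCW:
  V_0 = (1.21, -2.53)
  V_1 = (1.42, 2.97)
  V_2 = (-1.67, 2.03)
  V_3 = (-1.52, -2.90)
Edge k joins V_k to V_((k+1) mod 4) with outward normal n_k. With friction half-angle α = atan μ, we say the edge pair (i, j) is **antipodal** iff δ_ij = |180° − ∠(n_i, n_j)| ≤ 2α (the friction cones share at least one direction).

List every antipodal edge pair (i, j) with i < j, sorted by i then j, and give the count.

α = atan 0.1 = 5.71°;  2α = 11.42°
n_0 = (+0.9993, -0.0382)
n_1 = (-0.2910, +0.9567)
n_2 = (-0.9995, -0.0304)
n_3 = (+0.1343, -0.9909)
  (0,1): δ = 70.89°  ·
  (0,2): δ = 3.93°  ✓
  (0,3): δ = 99.90°  ·
  (1,2): δ = 105.18°  ·
  (1,3): δ = 9.20°  ✓
  (2,3): δ = 84.02°  ·
antipodal pairs: 2

count = 2; pairs: (0,2), (1,3)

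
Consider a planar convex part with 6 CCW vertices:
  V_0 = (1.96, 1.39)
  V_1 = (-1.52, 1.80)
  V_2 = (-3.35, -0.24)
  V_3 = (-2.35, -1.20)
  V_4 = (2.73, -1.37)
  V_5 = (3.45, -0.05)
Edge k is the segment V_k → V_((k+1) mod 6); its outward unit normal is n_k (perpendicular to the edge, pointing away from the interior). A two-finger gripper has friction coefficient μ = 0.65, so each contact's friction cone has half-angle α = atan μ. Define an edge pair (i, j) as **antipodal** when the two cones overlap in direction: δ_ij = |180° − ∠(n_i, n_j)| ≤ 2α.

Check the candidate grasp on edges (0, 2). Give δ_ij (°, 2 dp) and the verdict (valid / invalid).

α = atan 0.65 = 33.02°;  2α = 66.05°
edge 0: e_0 = (-3.48, +0.41);  n_0 = (+0.1170, +0.9931)
edge 2: e_2 = (+1.00, -0.96);  n_2 = (-0.6925, -0.7214)
∠(n_0, n_2) = 142.89°
δ = |180° − 142.89°| = 37.11°
37.11° ≤ 2α = 66.05°  →  valid

δ = 37.11°, valid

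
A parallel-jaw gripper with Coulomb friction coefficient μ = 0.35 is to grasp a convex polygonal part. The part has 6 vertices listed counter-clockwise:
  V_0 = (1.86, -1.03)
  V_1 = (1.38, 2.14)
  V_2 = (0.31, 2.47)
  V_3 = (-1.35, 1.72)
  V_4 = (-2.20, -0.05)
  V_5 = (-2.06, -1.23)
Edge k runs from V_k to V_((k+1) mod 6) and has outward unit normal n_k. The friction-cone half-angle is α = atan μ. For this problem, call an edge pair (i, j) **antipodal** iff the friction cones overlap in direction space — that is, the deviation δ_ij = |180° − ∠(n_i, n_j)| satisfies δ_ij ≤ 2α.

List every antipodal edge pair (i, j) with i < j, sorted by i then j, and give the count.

count = 4; pairs: (0,3), (0,4), (1,5), (2,5)

α = atan 0.35 = 19.29°;  2α = 38.58°
n_0 = (+0.9887, +0.1497)
n_1 = (+0.2947, +0.9556)
n_2 = (-0.4117, +0.9113)
n_3 = (-0.9014, +0.4329)
n_4 = (-0.9930, -0.1178)
n_5 = (+0.0510, -0.9987)
  (0,1): δ = 115.75°  ·
  (0,2): δ = 74.30°  ·
  (0,3): δ = 34.26°  ✓
  (0,4): δ = 1.84°  ✓
  (0,5): δ = 84.31°  ·
  (1,2): δ = 138.55°  ·
  (1,3): δ = 98.51°  ·
  (1,4): δ = 66.09°  ·
  (1,5): δ = 20.06°  ✓
  (2,3): δ = 139.97°  ·
  (2,4): δ = 107.55°  ·
  (2,5): δ = 21.39°  ✓
  (3,4): δ = 147.58°  ·
  (3,5): δ = 61.43°  ·
  (4,5): δ = 93.85°  ·
antipodal pairs: 4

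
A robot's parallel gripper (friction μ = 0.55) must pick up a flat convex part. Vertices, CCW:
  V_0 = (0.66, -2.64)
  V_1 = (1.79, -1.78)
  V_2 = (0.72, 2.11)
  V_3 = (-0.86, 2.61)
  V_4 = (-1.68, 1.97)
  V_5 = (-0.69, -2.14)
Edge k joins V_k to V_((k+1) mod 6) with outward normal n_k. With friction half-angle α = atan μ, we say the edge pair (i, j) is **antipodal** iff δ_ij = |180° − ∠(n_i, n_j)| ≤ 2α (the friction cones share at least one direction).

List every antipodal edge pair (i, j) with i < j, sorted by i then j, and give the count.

count = 5; pairs: (0,2), (0,3), (1,4), (1,5), (2,5)

α = atan 0.55 = 28.81°;  2α = 57.62°
n_0 = (+0.6056, -0.7958)
n_1 = (+0.9642, +0.2652)
n_2 = (+0.3017, +0.9534)
n_3 = (-0.6153, +0.7883)
n_4 = (-0.9722, -0.2342)
n_5 = (-0.3473, -0.9377)
  (0,1): δ = 111.89°  ·
  (0,2): δ = 54.83°  ✓
  (0,3): δ = 0.70°  ✓
  (0,4): δ = 66.27°  ·
  (0,5): δ = 122.40°  ·
  (1,2): δ = 122.94°  ·
  (1,3): δ = 67.41°  ·
  (1,4): δ = 1.84°  ✓
  (1,5): δ = 54.30°  ✓
  (2,3): δ = 124.47°  ·
  (2,4): δ = 58.90°  ·
  (2,5): δ = 2.76°  ✓
  (3,4): δ = 114.43°  ·
  (3,5): δ = 58.29°  ·
  (4,5): δ = 123.87°  ·
antipodal pairs: 5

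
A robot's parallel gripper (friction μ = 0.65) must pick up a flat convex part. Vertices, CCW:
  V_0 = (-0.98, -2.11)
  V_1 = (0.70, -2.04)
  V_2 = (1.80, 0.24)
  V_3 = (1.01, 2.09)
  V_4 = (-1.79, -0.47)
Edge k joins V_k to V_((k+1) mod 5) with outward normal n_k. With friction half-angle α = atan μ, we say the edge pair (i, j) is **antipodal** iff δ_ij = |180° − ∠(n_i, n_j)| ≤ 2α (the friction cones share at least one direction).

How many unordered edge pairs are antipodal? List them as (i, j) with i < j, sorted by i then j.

count = 4; pairs: (0,3), (1,3), (1,4), (2,4)

α = atan 0.65 = 33.02°;  2α = 66.05°
n_0 = (+0.0416, -0.9991)
n_1 = (+0.9007, -0.4345)
n_2 = (+0.9197, +0.3927)
n_3 = (-0.6748, +0.7380)
n_4 = (-0.8966, -0.4428)
  (0,1): δ = 118.14°  ·
  (0,2): δ = 69.26°  ·
  (0,3): δ = 40.05°  ✓
  (0,4): δ = 113.90°  ·
  (1,2): δ = 131.12°  ·
  (1,3): δ = 21.81°  ✓
  (1,4): δ = 52.04°  ✓
  (2,3): δ = 70.69°  ·
  (2,4): δ = 3.16°  ✓
  (3,4): δ = 106.15°  ·
antipodal pairs: 4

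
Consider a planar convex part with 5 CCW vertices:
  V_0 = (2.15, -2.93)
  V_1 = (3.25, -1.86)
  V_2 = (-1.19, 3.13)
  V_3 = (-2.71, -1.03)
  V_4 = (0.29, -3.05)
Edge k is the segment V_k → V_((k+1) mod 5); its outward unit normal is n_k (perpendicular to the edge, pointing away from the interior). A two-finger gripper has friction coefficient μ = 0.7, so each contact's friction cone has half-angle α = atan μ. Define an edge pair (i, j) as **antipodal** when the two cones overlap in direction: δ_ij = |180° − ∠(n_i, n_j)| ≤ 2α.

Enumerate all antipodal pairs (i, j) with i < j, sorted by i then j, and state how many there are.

α = atan 0.7 = 34.99°;  2α = 69.98°
n_0 = (+0.6973, -0.7168)
n_1 = (+0.7471, +0.6647)
n_2 = (-0.9393, +0.3432)
n_3 = (-0.5585, -0.8295)
n_4 = (+0.0644, -0.9979)
  (0,1): δ = 92.55°  ·
  (0,2): δ = 25.72°  ✓
  (0,3): δ = 101.84°  ·
  (0,4): δ = 139.48°  ·
  (1,2): δ = 61.73°  ✓
  (1,3): δ = 14.38°  ✓
  (1,4): δ = 52.03°  ✓
  (2,3): δ = 103.88°  ·
  (2,4): δ = 66.24°  ✓
  (3,4): δ = 142.35°  ·
antipodal pairs: 5

count = 5; pairs: (0,2), (1,2), (1,3), (1,4), (2,4)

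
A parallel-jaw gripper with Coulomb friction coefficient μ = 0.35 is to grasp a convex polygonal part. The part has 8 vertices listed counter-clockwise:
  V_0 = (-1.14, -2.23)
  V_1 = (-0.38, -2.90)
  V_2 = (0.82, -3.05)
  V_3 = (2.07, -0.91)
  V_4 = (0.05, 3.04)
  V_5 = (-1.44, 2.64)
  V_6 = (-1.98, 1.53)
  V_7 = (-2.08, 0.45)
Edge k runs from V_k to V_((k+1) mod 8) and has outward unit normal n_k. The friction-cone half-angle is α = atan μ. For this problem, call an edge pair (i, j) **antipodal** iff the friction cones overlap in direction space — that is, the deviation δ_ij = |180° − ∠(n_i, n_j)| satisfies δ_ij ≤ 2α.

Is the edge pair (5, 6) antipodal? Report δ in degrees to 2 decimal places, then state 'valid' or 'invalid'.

δ = 159.35°, invalid

α = atan 0.35 = 19.29°;  2α = 38.58°
edge 5: e_5 = (-0.54, -1.11);  n_5 = (-0.8992, +0.4375)
edge 6: e_6 = (-0.10, -1.08);  n_6 = (-0.9957, +0.0922)
∠(n_5, n_6) = 20.65°
δ = |180° − 20.65°| = 159.35°
159.35° > 2α = 38.58°  →  invalid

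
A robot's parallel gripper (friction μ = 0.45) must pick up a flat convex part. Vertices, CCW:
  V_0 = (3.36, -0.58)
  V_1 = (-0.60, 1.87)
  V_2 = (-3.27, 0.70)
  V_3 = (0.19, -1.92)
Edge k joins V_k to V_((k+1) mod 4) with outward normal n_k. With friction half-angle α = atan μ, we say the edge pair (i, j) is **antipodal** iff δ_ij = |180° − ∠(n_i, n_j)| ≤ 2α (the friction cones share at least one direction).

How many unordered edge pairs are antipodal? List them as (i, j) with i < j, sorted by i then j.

α = atan 0.45 = 24.23°;  2α = 48.46°
n_0 = (+0.5261, +0.8504)
n_1 = (-0.4014, +0.9159)
n_2 = (-0.6037, -0.7972)
n_3 = (+0.3894, -0.9211)
  (0,1): δ = 124.59°  ·
  (0,2): δ = 5.39°  ✓
  (0,3): δ = 54.66°  ·
  (1,2): δ = 60.80°  ·
  (1,3): δ = 0.75°  ✓
  (2,3): δ = 119.95°  ·
antipodal pairs: 2

count = 2; pairs: (0,2), (1,3)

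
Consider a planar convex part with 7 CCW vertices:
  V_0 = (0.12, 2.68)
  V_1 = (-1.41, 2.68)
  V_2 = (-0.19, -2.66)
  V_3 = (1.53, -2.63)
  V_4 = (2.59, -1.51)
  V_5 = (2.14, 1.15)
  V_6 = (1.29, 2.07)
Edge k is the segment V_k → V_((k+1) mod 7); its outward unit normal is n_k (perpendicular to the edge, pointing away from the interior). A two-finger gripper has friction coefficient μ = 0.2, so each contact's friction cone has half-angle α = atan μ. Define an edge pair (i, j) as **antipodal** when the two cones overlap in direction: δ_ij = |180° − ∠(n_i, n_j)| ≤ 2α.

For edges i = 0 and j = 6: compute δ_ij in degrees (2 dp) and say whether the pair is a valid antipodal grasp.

δ = 152.46°, invalid

α = atan 0.2 = 11.31°;  2α = 22.62°
edge 0: e_0 = (-1.53, +0.00);  n_0 = (+0.0000, +1.0000)
edge 6: e_6 = (-1.17, +0.61);  n_6 = (+0.4623, +0.8867)
∠(n_0, n_6) = 27.54°
δ = |180° − 27.54°| = 152.46°
152.46° > 2α = 22.62°  →  invalid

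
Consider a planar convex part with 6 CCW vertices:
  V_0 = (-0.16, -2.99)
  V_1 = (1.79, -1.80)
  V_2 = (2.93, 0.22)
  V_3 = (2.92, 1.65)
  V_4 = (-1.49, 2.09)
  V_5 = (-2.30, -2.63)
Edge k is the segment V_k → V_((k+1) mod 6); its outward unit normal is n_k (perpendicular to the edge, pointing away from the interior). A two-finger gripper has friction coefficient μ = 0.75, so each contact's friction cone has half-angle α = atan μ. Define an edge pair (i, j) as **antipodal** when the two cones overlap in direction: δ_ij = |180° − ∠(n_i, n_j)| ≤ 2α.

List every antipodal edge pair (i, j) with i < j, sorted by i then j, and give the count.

count = 6; pairs: (0,3), (0,4), (1,3), (1,4), (2,4), (3,5)

α = atan 0.75 = 36.87°;  2α = 73.74°
n_0 = (+0.5209, -0.8536)
n_1 = (+0.8709, -0.4915)
n_2 = (+1.0000, +0.0070)
n_3 = (+0.0993, +0.9951)
n_4 = (-0.9856, +0.1691)
n_5 = (-0.1659, -0.9861)
  (0,1): δ = 150.83°  ·
  (0,2): δ = 120.99°  ·
  (0,3): δ = 37.09°  ✓
  (0,4): δ = 48.87°  ✓
  (0,5): δ = 139.06°  ·
  (1,2): δ = 150.16°  ·
  (1,3): δ = 66.26°  ✓
  (1,4): δ = 19.70°  ✓
  (1,5): δ = 109.89°  ·
  (2,3): δ = 96.10°  ·
  (2,4): δ = 10.14°  ✓
  (2,5): δ = 80.05°  ·
  (3,4): δ = 94.04°  ·
  (3,5): δ = 3.85°  ✓
  (4,5): δ = 89.81°  ·
antipodal pairs: 6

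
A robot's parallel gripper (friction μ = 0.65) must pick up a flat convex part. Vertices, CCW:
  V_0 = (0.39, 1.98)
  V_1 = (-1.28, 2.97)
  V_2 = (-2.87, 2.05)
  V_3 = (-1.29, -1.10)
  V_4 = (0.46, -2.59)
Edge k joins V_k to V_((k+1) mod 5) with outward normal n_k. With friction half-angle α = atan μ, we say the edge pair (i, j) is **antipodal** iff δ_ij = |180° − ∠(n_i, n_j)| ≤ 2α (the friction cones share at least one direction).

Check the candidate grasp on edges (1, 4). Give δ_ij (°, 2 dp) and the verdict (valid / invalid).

δ = 60.82°, valid

α = atan 0.65 = 33.02°;  2α = 66.05°
edge 1: e_1 = (-1.59, -0.92);  n_1 = (-0.5008, +0.8656)
edge 4: e_4 = (-0.07, +4.57);  n_4 = (+0.9999, +0.0153)
∠(n_1, n_4) = 119.18°
δ = |180° − 119.18°| = 60.82°
60.82° ≤ 2α = 66.05°  →  valid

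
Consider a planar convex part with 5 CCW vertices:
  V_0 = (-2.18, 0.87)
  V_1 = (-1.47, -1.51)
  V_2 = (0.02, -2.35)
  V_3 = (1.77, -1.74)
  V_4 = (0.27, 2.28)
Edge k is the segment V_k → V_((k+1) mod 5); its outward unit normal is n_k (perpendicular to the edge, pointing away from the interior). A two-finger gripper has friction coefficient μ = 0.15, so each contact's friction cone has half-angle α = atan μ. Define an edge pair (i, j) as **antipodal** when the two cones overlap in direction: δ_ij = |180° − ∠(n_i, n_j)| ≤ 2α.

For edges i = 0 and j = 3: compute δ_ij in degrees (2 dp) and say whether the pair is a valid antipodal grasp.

δ = 3.85°, valid

α = atan 0.15 = 8.53°;  2α = 17.06°
edge 0: e_0 = (+0.71, -2.38);  n_0 = (-0.9583, -0.2859)
edge 3: e_3 = (-1.50, +4.02);  n_3 = (+0.9369, +0.3496)
∠(n_0, n_3) = 176.15°
δ = |180° − 176.15°| = 3.85°
3.85° ≤ 2α = 17.06°  →  valid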